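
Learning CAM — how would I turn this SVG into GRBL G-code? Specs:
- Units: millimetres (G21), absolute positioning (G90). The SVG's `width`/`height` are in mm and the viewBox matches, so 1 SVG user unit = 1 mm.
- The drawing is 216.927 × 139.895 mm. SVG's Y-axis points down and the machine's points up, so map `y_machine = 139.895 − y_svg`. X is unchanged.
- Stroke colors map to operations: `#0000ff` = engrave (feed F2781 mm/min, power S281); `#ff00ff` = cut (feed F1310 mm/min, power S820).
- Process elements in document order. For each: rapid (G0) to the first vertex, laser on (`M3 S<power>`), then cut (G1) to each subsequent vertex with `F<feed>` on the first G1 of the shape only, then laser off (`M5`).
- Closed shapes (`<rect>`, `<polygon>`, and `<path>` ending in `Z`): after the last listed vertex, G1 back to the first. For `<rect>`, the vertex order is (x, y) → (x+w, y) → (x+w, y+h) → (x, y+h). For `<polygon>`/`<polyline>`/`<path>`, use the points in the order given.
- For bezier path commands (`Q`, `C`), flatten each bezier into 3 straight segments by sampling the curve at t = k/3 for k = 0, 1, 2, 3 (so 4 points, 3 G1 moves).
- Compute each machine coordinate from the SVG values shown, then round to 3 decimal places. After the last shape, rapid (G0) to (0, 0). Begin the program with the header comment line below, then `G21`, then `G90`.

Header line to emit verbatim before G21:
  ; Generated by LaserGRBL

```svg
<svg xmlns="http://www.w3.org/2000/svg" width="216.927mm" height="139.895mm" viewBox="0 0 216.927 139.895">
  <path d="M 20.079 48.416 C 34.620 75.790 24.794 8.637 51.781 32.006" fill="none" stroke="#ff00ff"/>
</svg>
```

Since the viewBox matches the mm dimensions, user units are millimetres directly. The only transform is the Y-flip y_m = 139.895 − y_svg.

Shape 1 is a cubic bezier drawn with `<path>`. Its stroke #ff00ff means cut at S820, F1310. After flipping Y the toolpath is (20.079,91.479) → (28.764,88.760) → (34.799,107.938) → (51.781,107.889).

; Generated by LaserGRBL
G21
G90
G0 X20.079 Y91.479
M3 S820
G1 X28.764 Y88.760 F1310
G1 X34.799 Y107.938
G1 X51.781 Y107.889
M5
G0 X0.000 Y0.000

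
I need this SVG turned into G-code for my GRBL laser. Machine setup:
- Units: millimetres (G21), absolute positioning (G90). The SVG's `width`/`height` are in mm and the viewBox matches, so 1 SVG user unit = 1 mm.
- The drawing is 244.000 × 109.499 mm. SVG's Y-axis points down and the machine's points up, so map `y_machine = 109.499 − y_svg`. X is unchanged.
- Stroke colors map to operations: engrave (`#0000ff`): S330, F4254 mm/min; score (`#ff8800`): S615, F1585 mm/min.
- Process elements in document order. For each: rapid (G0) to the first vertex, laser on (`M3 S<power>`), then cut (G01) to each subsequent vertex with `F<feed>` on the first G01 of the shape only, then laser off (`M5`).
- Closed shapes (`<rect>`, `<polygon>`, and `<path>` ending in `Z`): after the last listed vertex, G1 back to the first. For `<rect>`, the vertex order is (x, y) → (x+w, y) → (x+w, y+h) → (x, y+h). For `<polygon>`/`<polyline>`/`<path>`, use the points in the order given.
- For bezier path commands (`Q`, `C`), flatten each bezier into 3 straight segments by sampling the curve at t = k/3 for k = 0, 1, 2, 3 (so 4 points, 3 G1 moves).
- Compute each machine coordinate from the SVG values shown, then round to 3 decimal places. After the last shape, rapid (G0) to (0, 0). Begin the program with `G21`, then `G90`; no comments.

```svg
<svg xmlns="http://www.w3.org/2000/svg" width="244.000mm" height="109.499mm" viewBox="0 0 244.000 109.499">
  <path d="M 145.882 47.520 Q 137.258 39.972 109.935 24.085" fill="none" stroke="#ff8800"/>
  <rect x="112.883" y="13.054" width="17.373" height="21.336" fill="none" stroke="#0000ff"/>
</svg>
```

1 u = 1 mm; y_m = 109.499 − y.

[1] `<path>` quadratic bezier, #ff8800→score S615 F1585: (145.882,61.979) → (138.055,67.938) → (126.073,75.749) → (109.935,85.414)

[2] `<rect>` rectangle, #0000ff→engrave S330 F4254: (112.883,96.445) → (130.256,96.445) → (130.256,75.109) → (112.883,75.109) → (112.883,96.445) (closed)

G21
G90
G0 X145.882 Y61.979
M3 S615
G01 X138.055 Y67.938 F1585
G01 X126.073 Y75.749
G01 X109.935 Y85.414
M5
G0 X112.883 Y96.445
M3 S330
G01 X130.256 Y96.445 F4254
G01 X130.256 Y75.109
G01 X112.883 Y75.109
G01 X112.883 Y96.445
M5
G0 X0.000 Y0.000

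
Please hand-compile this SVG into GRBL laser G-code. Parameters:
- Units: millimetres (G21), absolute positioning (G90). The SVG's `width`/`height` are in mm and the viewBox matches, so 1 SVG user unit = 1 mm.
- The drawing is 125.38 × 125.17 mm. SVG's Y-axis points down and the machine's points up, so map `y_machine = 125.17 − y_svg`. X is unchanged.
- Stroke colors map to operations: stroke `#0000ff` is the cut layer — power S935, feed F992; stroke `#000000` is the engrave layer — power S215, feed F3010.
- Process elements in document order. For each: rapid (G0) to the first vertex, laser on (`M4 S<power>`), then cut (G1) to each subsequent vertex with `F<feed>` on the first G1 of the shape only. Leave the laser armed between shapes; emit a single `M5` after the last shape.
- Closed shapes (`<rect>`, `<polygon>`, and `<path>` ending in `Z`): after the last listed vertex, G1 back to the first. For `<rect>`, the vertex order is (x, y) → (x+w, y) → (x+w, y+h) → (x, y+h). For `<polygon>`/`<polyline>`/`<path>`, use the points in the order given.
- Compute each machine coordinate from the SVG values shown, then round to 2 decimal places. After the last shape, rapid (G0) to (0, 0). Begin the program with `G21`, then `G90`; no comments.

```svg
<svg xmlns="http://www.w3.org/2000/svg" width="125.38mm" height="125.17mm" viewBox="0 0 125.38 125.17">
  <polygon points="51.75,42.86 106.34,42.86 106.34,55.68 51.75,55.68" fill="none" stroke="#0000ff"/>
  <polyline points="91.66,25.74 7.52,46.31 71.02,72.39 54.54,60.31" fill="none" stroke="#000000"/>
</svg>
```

Since the viewBox matches the mm dimensions, user units are millimetres directly. The only transform is the Y-flip y_m = 125.17 − y_svg.

Shape 1 is a rectangle drawn with `<polygon>`. Its stroke #0000ff means cut at S935, F992. After flipping Y the toolpath is (51.75,82.31) → (106.34,82.31) → (106.34,69.49) → (51.75,69.49) → (51.75,82.31), returning to the start.

Shape 2 is a open polyline drawn with `<polyline>`. Its stroke #000000 means engrave at S215, F3010. After flipping Y the toolpath is (91.66,99.43) → (7.52,78.86) → (71.02,52.78) → (54.54,64.86).

G21
G90
G0 X51.75 Y82.31
M4 S935
G1 X106.34 Y82.31 F992
G1 X106.34 Y69.49
G1 X51.75 Y69.49
G1 X51.75 Y82.31
G0 X91.66 Y99.43
M4 S215
G1 X7.52 Y78.86 F3010
G1 X71.02 Y52.78
G1 X54.54 Y64.86
M5
G0 X0.00 Y0.00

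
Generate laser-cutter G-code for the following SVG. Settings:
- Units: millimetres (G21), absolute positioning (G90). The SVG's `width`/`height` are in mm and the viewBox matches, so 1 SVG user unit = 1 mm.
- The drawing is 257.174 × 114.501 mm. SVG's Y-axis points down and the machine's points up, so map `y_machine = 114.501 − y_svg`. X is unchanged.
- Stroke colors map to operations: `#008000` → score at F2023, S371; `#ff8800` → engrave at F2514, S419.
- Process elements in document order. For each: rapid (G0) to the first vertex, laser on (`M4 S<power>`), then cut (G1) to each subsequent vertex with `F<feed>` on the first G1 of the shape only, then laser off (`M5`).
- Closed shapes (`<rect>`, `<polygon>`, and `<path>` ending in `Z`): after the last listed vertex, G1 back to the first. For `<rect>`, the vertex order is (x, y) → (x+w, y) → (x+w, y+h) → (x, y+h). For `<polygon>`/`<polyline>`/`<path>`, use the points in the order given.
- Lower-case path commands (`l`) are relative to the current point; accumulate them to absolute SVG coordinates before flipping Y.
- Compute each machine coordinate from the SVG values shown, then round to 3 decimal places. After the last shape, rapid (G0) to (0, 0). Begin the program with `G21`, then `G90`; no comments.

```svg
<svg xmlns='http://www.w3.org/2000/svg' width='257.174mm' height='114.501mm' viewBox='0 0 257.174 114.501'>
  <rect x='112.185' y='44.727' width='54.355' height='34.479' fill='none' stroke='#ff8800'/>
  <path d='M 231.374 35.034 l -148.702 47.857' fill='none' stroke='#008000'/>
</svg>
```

Since the viewBox matches the mm dimensions, user units are millimetres directly. The only transform is the Y-flip y_m = 114.501 − y_svg.

Shape 1 is a rectangle drawn with `<rect>`. Its stroke #ff8800 means engrave at S419, F2514. After flipping Y the toolpath is (112.185,69.774) → (166.540,69.774) → (166.540,35.295) → (112.185,35.295) → (112.185,69.774), returning to the start.

Shape 2 is a line segment drawn with `<path>`. Its stroke #008000 means score at S371, F2023. After flipping Y the toolpath is (231.374,79.467) → (82.672,31.610).

G21
G90
G0 X112.185 Y69.774
M4 S419
G1 X166.540 Y69.774 F2514
G1 X166.540 Y35.295
G1 X112.185 Y35.295
G1 X112.185 Y69.774
M5
G0 X231.374 Y79.467
M4 S371
G1 X82.672 Y31.610 F2023
M5
G0 X0.000 Y0.000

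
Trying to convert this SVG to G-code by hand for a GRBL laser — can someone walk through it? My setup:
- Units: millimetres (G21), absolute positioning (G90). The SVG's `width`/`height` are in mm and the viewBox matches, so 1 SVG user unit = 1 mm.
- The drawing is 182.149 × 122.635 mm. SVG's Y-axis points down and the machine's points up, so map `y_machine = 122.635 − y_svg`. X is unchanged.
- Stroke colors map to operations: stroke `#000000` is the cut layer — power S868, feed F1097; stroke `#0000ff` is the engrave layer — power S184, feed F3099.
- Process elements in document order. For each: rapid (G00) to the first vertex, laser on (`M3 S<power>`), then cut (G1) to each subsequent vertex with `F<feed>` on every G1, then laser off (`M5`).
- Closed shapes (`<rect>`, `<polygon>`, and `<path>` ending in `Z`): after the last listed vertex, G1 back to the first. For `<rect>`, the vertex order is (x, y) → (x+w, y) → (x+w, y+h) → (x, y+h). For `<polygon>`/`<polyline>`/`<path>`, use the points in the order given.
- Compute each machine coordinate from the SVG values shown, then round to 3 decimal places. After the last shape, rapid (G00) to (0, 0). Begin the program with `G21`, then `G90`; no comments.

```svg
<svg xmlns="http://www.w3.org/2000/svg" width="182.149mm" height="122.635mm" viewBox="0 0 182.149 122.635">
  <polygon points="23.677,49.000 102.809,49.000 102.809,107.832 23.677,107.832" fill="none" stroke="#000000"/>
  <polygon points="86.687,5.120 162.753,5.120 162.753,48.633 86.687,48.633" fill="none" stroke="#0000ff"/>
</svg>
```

G21
G90
G00 X23.677 Y73.635
M3 S868
G1 X102.809 Y73.635 F1097
G1 X102.809 Y14.803 F1097
G1 X23.677 Y14.803 F1097
G1 X23.677 Y73.635 F1097
M5
G00 X86.687 Y117.515
M3 S184
G1 X162.753 Y117.515 F3099
G1 X162.753 Y74.002 F3099
G1 X86.687 Y74.002 F3099
G1 X86.687 Y117.515 F3099
M5
G00 X0.000 Y0.000

viewBox `0 0 182.149 122.635` with mm width/height → 1 unit = 1 mm. Flip: y_m = 122.635 − y_svg.

**Shape 1** — `<polygon>` rectangle, stroke `#000000` → cut (S868, F1097). Machine vertices: (23.677,73.635) → (102.809,73.635) → (102.809,14.803) → (23.677,14.803) → (23.677,73.635). Closed: final G1 returns to the first vertex.

**Shape 2** — `<polygon>` rectangle, stroke `#0000ff` → engrave (S184, F3099). Machine vertices: (86.687,117.515) → (162.753,117.515) → (162.753,74.002) → (86.687,74.002) → (86.687,117.515). Closed: final G1 returns to the first vertex.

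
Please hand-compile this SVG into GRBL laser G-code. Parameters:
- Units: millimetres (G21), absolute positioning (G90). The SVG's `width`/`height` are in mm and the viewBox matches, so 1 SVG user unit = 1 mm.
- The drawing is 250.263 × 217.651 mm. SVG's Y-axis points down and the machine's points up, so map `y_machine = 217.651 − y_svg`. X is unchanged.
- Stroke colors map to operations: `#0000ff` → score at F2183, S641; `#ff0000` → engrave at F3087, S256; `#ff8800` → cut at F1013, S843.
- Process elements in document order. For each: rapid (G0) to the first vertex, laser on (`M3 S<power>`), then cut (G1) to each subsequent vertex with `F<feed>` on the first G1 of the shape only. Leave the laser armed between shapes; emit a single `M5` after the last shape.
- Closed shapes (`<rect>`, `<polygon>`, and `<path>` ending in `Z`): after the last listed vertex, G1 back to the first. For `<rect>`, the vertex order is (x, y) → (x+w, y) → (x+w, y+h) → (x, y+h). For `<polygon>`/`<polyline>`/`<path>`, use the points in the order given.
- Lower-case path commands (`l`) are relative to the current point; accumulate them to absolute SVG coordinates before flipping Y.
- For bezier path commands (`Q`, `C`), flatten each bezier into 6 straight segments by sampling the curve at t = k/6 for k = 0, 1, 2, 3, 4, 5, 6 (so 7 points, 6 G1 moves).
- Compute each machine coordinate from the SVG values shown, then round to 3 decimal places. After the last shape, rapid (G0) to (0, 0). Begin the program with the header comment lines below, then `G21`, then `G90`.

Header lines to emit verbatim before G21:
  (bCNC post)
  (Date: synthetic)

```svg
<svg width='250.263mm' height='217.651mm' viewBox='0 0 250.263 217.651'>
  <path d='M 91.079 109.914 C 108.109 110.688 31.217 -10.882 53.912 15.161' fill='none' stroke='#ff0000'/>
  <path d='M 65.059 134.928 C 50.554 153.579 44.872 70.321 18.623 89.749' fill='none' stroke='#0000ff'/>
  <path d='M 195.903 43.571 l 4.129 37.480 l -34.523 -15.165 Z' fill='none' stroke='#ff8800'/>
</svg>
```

viewBox `0 0 250.263 217.651` with mm width/height → 1 unit = 1 mm. Flip: y_m = 217.651 − y_svg.

**Shape 1** — `<path>` cubic bezier, stroke `#ff0000` → engrave (S256, F3087). Control points (SVG): P0=(91.079,109.914), P1=(108.109,110.688), P2=(31.217,-10.882), P3=(53.912,15.161); sampled at t=k/6. Machine vertices: (91.079,107.737) → (92.663,116.296) → (83.969,137.746) → (70.371,164.589) → (57.246,189.327) → (49.968,204.460) → (53.912,202.490). Open path.

**Shape 2** — `<path>` cubic bezier, stroke `#0000ff` → score (S641, F2183). Control points (SVG): P0=(65.059,134.928), P1=(50.554,153.579), P2=(44.872,70.321), P3=(18.623,89.749); sampled at t=k/6. Machine vertices: (65.059,82.723) → (58.406,80.943) → (52.406,90.464) → (46.245,105.604) → (39.105,120.679) → (30.170,130.006) → (18.623,127.902). Open path.

**Shape 3** — `<path>` regular polygon, stroke `#ff8800` → cut (S843, F1013). Machine vertices: (195.903,174.080) → (200.032,136.600) → (165.509,151.765) → (195.903,174.080). Closed: final G1 returns to the first vertex.

(bCNC post)
(Date: synthetic)
G21
G90
G0 X91.079 Y107.737
M3 S256
G1 X92.663 Y116.296 F3087
G1 X83.969 Y137.746
G1 X70.371 Y164.589
G1 X57.246 Y189.327
G1 X49.968 Y204.460
G1 X53.912 Y202.490
G0 X65.059 Y82.723
M3 S641
G1 X58.406 Y80.943 F2183
G1 X52.406 Y90.464
G1 X46.245 Y105.604
G1 X39.105 Y120.679
G1 X30.170 Y130.006
G1 X18.623 Y127.902
G0 X195.903 Y174.080
M3 S843
G1 X200.032 Y136.600 F1013
G1 X165.509 Y151.765
G1 X195.903 Y174.080
M5
G0 X0.000 Y0.000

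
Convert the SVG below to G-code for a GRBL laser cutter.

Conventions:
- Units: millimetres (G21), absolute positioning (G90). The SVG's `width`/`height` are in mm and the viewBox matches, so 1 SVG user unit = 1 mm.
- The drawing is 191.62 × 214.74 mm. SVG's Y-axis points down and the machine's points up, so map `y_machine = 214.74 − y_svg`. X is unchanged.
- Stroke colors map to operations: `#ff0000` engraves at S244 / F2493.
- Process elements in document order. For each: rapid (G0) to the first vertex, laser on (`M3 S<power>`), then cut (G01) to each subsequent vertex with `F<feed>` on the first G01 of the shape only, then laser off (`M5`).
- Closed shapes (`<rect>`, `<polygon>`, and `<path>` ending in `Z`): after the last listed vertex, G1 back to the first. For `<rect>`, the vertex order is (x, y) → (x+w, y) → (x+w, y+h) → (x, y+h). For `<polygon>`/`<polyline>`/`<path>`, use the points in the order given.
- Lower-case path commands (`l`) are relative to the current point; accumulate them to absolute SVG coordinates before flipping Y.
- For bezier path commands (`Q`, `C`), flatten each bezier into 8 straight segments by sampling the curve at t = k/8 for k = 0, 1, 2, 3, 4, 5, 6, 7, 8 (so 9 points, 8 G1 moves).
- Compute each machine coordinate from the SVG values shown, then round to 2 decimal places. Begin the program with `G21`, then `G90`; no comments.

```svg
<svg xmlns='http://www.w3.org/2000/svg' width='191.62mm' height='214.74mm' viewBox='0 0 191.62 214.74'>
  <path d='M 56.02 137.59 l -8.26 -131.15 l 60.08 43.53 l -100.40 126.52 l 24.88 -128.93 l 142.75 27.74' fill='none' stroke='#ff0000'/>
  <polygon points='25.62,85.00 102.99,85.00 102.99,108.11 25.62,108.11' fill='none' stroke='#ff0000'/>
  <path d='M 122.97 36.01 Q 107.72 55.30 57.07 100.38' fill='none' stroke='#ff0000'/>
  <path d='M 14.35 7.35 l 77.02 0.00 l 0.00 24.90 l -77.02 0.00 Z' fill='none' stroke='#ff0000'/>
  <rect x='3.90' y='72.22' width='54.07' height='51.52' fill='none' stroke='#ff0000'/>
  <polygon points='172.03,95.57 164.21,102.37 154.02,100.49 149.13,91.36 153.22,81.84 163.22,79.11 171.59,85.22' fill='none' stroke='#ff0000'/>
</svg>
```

1 u = 1 mm; y_m = 214.74 − y.

[1] `<path>` open polyline, #ff0000→engrave S244 F2493: (56.02,77.15) → (47.76,208.30) → (107.84,164.77) → (7.44,38.25) → (32.32,167.18) → (175.07,139.44)

[2] `<polygon>` rectangle, #ff0000→engrave S244 F2493: (25.62,129.74) → (102.99,129.74) → (102.99,106.63) → (25.62,106.63) → (25.62,129.74) (closed)

[3] `<path>` quadratic bezier, #ff0000→engrave S244 F2493: (122.97,178.73) → (118.60,173.50) → (113.13,167.47) → (106.55,160.64) → (98.87,152.99) → (90.08,144.54) → (80.18,135.29) → (69.18,125.23) → (57.07,114.36)

[4] `<path>` rectangle, #ff0000→engrave S244 F2493: (14.35,207.39) → (91.37,207.39) → (91.37,182.49) → (14.35,182.49) → (14.35,207.39) (closed)

[5] `<rect>` rectangle, #ff0000→engrave S244 F2493: (3.90,142.52) → (57.97,142.52) → (57.97,91.00) → (3.90,91.00) → (3.90,142.52) (closed)

[6] `<polygon>` regular polygon, #ff0000→engrave S244 F2493: (172.03,119.17) → (164.21,112.37) → (154.02,114.25) → (149.13,123.38) → (153.22,132.90) → (163.22,135.63) → (171.59,129.52) → (172.03,119.17) (closed)

G21
G90
G0 X56.02 Y77.15
M3 S244
G01 X47.76 Y208.30 F2493
G01 X107.84 Y164.77
G01 X7.44 Y38.25
G01 X32.32 Y167.18
G01 X175.07 Y139.44
M5
G0 X25.62 Y129.74
M3 S244
G01 X102.99 Y129.74 F2493
G01 X102.99 Y106.63
G01 X25.62 Y106.63
G01 X25.62 Y129.74
M5
G0 X122.97 Y178.73
M3 S244
G01 X118.60 Y173.50 F2493
G01 X113.13 Y167.47
G01 X106.55 Y160.64
G01 X98.87 Y152.99
G01 X90.08 Y144.54
G01 X80.18 Y135.29
G01 X69.18 Y125.23
G01 X57.07 Y114.36
M5
G0 X14.35 Y207.39
M3 S244
G01 X91.37 Y207.39 F2493
G01 X91.37 Y182.49
G01 X14.35 Y182.49
G01 X14.35 Y207.39
M5
G0 X3.90 Y142.52
M3 S244
G01 X57.97 Y142.52 F2493
G01 X57.97 Y91.00
G01 X3.90 Y91.00
G01 X3.90 Y142.52
M5
G0 X172.03 Y119.17
M3 S244
G01 X164.21 Y112.37 F2493
G01 X154.02 Y114.25
G01 X149.13 Y123.38
G01 X153.22 Y132.90
G01 X163.22 Y135.63
G01 X171.59 Y129.52
G01 X172.03 Y119.17
M5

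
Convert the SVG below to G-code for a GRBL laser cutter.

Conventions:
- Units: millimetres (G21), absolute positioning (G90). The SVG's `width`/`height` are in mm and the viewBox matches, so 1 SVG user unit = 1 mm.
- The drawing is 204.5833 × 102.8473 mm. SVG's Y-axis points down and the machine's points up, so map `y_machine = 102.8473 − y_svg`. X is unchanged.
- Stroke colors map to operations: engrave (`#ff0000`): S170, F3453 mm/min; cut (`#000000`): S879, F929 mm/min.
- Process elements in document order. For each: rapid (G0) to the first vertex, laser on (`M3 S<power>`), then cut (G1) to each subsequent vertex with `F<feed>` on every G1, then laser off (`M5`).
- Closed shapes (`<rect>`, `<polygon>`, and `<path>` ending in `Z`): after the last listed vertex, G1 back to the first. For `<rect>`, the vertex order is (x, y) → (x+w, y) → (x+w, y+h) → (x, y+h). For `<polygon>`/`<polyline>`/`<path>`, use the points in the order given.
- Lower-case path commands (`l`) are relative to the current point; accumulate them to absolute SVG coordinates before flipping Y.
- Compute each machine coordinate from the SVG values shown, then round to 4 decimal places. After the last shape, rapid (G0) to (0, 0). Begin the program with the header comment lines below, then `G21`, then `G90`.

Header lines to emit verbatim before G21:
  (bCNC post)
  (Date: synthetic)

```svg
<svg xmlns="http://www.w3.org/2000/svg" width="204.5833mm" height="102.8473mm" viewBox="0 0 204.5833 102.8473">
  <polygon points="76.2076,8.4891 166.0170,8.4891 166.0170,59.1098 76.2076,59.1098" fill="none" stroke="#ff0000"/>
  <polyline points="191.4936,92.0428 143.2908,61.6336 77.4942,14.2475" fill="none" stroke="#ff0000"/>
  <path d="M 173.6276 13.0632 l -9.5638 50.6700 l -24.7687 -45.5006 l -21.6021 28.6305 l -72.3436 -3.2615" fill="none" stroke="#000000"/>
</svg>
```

(bCNC post)
(Date: synthetic)
G21
G90
G0 X76.2076 Y94.3582
M3 S170
G1 X166.0170 Y94.3582 F3453
G1 X166.0170 Y43.7375 F3453
G1 X76.2076 Y43.7375 F3453
G1 X76.2076 Y94.3582 F3453
M5
G0 X191.4936 Y10.8045
M3 S170
G1 X143.2908 Y41.2137 F3453
G1 X77.4942 Y88.5998 F3453
M5
G0 X173.6276 Y89.7841
M3 S879
G1 X164.0638 Y39.1141 F929
G1 X139.2951 Y84.6147 F929
G1 X117.6930 Y55.9842 F929
G1 X45.3494 Y59.2457 F929
M5
G0 X0.0000 Y0.0000

Since the viewBox matches the mm dimensions, user units are millimetres directly. The only transform is the Y-flip y_m = 102.8473 − y_svg.

Shape 1 is a rectangle drawn with `<polygon>`. Its stroke #ff0000 means engrave at S170, F3453. After flipping Y the toolpath is (76.2076,94.3582) → (166.0170,94.3582) → (166.0170,43.7375) → (76.2076,43.7375) → (76.2076,94.3582), returning to the start.

Shape 2 is a open polyline drawn with `<polyline>`. Its stroke #ff0000 means engrave at S170, F3453. After flipping Y the toolpath is (191.4936,10.8045) → (143.2908,41.2137) → (77.4942,88.5998).

Shape 3 is a open polyline drawn with `<path>`. Its stroke #000000 means cut at S879, F929. After flipping Y the toolpath is (173.6276,89.7841) → (164.0638,39.1141) → (139.2951,84.6147) → (117.6930,55.9842) → (45.3494,59.2457).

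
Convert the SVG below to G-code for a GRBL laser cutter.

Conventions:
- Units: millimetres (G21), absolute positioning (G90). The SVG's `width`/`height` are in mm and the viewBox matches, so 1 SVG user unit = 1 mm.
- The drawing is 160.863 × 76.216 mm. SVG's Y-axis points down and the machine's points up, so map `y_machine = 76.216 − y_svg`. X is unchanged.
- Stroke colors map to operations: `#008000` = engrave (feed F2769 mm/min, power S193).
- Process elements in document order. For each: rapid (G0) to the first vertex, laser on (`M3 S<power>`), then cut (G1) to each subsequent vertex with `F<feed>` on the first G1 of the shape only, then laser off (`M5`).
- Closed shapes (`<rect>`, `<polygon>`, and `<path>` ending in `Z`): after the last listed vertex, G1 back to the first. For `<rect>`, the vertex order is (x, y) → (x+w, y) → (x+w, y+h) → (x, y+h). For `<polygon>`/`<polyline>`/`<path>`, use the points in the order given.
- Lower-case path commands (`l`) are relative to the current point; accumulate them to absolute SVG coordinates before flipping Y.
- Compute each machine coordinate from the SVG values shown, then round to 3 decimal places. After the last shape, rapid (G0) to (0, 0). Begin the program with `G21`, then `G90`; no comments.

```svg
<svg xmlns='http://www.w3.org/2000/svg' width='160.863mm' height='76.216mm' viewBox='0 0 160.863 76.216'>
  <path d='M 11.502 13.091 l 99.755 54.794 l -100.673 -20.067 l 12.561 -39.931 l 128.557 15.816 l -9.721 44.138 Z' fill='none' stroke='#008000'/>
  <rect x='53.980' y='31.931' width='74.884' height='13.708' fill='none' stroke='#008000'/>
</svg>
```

1 u = 1 mm; y_m = 76.216 − y.

[1] `<path>` closed polygon, #008000→engrave S193 F2769: (11.502,63.125) → (111.257,8.331) → (10.584,28.398) → (23.145,68.329) → (151.702,52.513) → (141.981,8.375) → (11.502,63.125) (closed)

[2] `<rect>` rectangle, #008000→engrave S193 F2769: (53.980,44.285) → (128.864,44.285) → (128.864,30.577) → (53.980,30.577) → (53.980,44.285) (closed)

G21
G90
G0 X11.502 Y63.125
M3 S193
G1 X111.257 Y8.331 F2769
G1 X10.584 Y28.398
G1 X23.145 Y68.329
G1 X151.702 Y52.513
G1 X141.981 Y8.375
G1 X11.502 Y63.125
M5
G0 X53.980 Y44.285
M3 S193
G1 X128.864 Y44.285 F2769
G1 X128.864 Y30.577
G1 X53.980 Y30.577
G1 X53.980 Y44.285
M5
G0 X0.000 Y0.000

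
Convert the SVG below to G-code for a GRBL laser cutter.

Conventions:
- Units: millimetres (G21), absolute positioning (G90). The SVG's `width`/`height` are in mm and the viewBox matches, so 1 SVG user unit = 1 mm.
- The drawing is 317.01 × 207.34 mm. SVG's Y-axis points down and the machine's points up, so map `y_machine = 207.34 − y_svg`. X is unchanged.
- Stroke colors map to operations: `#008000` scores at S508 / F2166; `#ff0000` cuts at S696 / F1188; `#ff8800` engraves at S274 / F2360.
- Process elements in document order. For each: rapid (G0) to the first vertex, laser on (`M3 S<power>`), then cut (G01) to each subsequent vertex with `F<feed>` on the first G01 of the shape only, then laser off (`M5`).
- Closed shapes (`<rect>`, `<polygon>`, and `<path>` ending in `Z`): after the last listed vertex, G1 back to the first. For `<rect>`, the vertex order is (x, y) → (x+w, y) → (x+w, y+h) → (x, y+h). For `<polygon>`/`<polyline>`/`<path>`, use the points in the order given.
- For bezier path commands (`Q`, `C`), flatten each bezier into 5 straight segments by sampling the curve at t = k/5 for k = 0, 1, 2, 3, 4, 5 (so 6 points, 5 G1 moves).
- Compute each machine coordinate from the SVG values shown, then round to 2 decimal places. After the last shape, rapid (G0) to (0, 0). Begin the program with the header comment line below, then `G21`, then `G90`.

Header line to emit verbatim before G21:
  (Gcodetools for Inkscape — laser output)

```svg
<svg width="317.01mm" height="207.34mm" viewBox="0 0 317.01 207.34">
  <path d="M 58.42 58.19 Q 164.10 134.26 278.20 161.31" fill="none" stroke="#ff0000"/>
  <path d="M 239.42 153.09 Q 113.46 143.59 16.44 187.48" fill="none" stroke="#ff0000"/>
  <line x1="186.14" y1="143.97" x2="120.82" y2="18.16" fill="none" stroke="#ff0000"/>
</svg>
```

(Gcodetools for Inkscape — laser output)
G21
G90
G0 X58.42 Y149.15
M3 S696
G01 X101.03 Y120.68 F1188
G01 X144.31 Y96.14
G01 X188.27 Y75.51
G01 X232.90 Y58.81
G01 X278.20 Y46.03
M5
G0 X239.42 Y54.25
M3 S696
G01 X190.19 Y55.91 F1188
G01 X143.28 Y53.31
G01 X98.69 Y46.43
G01 X56.41 Y35.28
G01 X16.44 Y19.86
M5
G0 X186.14 Y63.37
M3 S696
G01 X120.82 Y189.18 F1188
M5
G0 X0.00 Y0.00

Since the viewBox matches the mm dimensions, user units are millimetres directly. The only transform is the Y-flip y_m = 207.34 − y_svg.

Shape 1 is a quadratic bezier drawn with `<path>`. Its stroke #ff0000 means cut at S696, F1188. After flipping Y the toolpath is (58.42,149.15) → (101.03,120.68) → (144.31,96.14) → (188.27,75.51) → (232.90,58.81) → (278.20,46.03).

Shape 2 is a quadratic bezier drawn with `<path>`. Its stroke #ff0000 means cut at S696, F1188. After flipping Y the toolpath is (239.42,54.25) → (190.19,55.91) → (143.28,53.31) → (98.69,46.43) → (56.41,35.28) → (16.44,19.86).

Shape 3 is a line segment drawn with `<line>`. Its stroke #ff0000 means cut at S696, F1188. After flipping Y the toolpath is (186.14,63.37) → (120.82,189.18).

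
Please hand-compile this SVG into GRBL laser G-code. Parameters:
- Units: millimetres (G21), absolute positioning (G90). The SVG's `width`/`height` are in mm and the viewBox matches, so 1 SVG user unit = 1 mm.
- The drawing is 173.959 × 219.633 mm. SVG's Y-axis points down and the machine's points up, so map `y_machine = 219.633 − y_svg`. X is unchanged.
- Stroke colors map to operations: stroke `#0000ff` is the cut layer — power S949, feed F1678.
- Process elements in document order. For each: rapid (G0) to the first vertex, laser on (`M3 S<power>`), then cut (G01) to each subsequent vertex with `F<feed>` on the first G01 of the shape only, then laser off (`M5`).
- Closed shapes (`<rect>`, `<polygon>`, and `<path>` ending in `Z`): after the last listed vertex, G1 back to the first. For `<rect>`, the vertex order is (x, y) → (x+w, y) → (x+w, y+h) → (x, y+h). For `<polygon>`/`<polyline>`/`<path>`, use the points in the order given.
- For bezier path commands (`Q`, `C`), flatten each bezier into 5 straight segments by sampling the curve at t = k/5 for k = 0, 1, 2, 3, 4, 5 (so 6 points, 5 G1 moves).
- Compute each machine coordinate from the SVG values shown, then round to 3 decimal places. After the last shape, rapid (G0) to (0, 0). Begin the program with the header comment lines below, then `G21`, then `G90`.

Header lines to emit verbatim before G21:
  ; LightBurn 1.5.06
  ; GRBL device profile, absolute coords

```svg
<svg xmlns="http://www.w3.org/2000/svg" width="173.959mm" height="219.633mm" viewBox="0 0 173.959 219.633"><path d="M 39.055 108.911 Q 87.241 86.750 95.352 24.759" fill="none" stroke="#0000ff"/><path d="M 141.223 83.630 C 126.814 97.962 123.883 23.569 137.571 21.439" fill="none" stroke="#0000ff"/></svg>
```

Since the viewBox matches the mm dimensions, user units are millimetres directly. The only transform is the Y-flip y_m = 219.633 − y_svg.

Shape 1 is a quadratic bezier drawn with `<path>`. Its stroke #0000ff means cut at S949, F1678. After flipping Y the toolpath is (39.055,110.722) → (56.726,121.180) → (71.192,134.824) → (82.451,151.654) → (90.505,171.671) → (95.352,194.874).

Shape 2 is a cubic bezier drawn with `<path>`. Its stroke #0000ff means cut at S949, F1678. After flipping Y the toolpath is (141.223,136.003) → (133.996,136.763) → (129.771,151.089) → (128.793,171.255) → (131.311,189.532) → (137.571,198.194).

; LightBurn 1.5.06
; GRBL device profile, absolute coords
G21
G90
G0 X39.055 Y110.722
M3 S949
G01 X56.726 Y121.180 F1678
G01 X71.192 Y134.824
G01 X82.451 Y151.654
G01 X90.505 Y171.671
G01 X95.352 Y194.874
M5
G0 X141.223 Y136.003
M3 S949
G01 X133.996 Y136.763 F1678
G01 X129.771 Y151.089
G01 X128.793 Y171.255
G01 X131.311 Y189.532
G01 X137.571 Y198.194
M5
G0 X0.000 Y0.000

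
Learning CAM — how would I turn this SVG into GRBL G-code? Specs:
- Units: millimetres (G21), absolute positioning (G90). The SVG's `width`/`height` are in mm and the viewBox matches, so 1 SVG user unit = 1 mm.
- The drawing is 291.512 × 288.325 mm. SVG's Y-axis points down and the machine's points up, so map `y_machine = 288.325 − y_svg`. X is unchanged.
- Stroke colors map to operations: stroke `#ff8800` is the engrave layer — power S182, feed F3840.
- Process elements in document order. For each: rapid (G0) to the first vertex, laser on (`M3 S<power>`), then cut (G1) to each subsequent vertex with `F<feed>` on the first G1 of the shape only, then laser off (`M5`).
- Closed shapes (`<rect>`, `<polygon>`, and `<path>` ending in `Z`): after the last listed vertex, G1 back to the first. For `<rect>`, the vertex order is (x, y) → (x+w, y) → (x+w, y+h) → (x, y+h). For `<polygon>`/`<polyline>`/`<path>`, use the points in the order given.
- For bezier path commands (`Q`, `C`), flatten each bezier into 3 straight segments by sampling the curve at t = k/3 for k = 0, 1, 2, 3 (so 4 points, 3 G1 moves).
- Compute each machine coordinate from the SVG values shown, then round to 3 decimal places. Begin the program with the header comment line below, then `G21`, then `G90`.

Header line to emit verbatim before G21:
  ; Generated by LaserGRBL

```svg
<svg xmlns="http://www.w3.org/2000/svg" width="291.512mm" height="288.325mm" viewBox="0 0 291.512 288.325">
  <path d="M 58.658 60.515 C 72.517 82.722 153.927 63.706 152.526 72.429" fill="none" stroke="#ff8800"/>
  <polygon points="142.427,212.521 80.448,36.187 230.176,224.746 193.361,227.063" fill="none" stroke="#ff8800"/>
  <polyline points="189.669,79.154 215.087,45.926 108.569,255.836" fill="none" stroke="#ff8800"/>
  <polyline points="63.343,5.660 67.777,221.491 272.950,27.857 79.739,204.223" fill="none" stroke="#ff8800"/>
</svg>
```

; Generated by LaserGRBL
G21
G90
G0 X58.658 Y227.810
M3 S182
G1 X89.465 Y216.790 F3840
G1 X131.892 Y217.927
G1 X152.526 Y215.896
M5
G0 X142.427 Y75.804
M3 S182
G1 X80.448 Y252.138 F3840
G1 X230.176 Y63.579
G1 X193.361 Y61.262
G1 X142.427 Y75.804
M5
G0 X189.669 Y209.171
M3 S182
G1 X215.087 Y242.399 F3840
G1 X108.569 Y32.489
M5
G0 X63.343 Y282.665
M3 S182
G1 X67.777 Y66.834 F3840
G1 X272.950 Y260.468
G1 X79.739 Y84.102
M5

viewBox `0 0 291.512 288.325` with mm width/height → 1 unit = 1 mm. Flip: y_m = 288.325 − y_svg.

**Shape 1** — `<path>` cubic bezier, stroke `#ff8800` → engrave (S182, F3840). Control points (SVG): P0=(58.658,60.515), P1=(72.517,82.722), P2=(153.927,63.706), P3=(152.526,72.429); sampled at t=k/3. Machine vertices: (58.658,227.810) → (89.465,216.790) → (131.892,217.927) → (152.526,215.896). Open path.

**Shape 2** — `<polygon>` closed polygon, stroke `#ff8800` → engrave (S182, F3840). Machine vertices: (142.427,75.804) → (80.448,252.138) → (230.176,63.579) → (193.361,61.262) → (142.427,75.804). Closed: final G1 returns to the first vertex.

**Shape 3** — `<polyline>` open polyline, stroke `#ff8800` → engrave (S182, F3840). Machine vertices: (189.669,209.171) → (215.087,242.399) → (108.569,32.489). Open path.

**Shape 4** — `<polyline>` open polyline, stroke `#ff8800` → engrave (S182, F3840). Machine vertices: (63.343,282.665) → (67.777,66.834) → (272.950,260.468) → (79.739,84.102). Open path.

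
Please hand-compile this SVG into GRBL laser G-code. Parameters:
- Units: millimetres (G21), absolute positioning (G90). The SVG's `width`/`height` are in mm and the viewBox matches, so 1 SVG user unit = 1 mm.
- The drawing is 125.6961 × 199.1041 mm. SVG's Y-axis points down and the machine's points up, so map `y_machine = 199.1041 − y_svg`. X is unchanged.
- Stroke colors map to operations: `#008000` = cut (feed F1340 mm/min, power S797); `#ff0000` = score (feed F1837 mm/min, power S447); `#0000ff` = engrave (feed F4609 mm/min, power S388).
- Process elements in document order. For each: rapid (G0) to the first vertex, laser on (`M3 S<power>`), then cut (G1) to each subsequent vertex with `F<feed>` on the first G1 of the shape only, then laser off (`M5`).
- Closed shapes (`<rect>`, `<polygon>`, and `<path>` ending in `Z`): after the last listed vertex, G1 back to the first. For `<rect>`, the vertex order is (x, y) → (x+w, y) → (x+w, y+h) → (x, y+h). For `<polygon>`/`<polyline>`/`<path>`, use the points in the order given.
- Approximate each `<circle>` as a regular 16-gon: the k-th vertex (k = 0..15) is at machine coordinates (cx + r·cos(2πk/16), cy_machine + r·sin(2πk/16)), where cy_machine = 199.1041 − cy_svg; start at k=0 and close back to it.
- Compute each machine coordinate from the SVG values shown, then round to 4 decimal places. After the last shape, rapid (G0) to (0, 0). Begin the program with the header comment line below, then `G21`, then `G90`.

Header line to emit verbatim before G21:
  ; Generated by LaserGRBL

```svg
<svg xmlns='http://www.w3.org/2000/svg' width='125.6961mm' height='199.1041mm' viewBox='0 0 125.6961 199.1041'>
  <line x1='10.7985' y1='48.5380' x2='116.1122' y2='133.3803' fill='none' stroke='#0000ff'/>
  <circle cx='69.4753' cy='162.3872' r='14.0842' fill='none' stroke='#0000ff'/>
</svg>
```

Since the viewBox matches the mm dimensions, user units are millimetres directly. The only transform is the Y-flip y_m = 199.1041 − y_svg.

Shape 1 is a line segment drawn with `<line>`. Its stroke #0000ff means engrave at S388, F4609. After flipping Y the toolpath is (10.7985,150.5661) → (116.1122,65.7238).

Shape 2 is a circle drawn with `<circle>`. Its stroke #0000ff means engrave at S388, F4609. After flipping Y the toolpath is (83.5595,36.7169) → (82.4874,42.1067) → (79.4343,46.6759) → (74.8651,49.7290) → (69.4753,50.8011) → (64.0855,49.7290) → (59.5163,46.6759) → (56.4632,42.1067) → (55.3911,36.7169) → (56.4632,31.3271) → (59.5163,26.7579) → (64.0855,23.7048) → (69.4753,22.6327) → (74.8651,23.7048) → (79.4343,26.7579) → (82.4874,31.3271) → (83.5595,36.7169), returning to the start.

; Generated by LaserGRBL
G21
G90
G0 X10.7985 Y150.5661
M3 S388
G1 X116.1122 Y65.7238 F4609
M5
G0 X83.5595 Y36.7169
M3 S388
G1 X82.4874 Y42.1067 F4609
G1 X79.4343 Y46.6759
G1 X74.8651 Y49.7290
G1 X69.4753 Y50.8011
G1 X64.0855 Y49.7290
G1 X59.5163 Y46.6759
G1 X56.4632 Y42.1067
G1 X55.3911 Y36.7169
G1 X56.4632 Y31.3271
G1 X59.5163 Y26.7579
G1 X64.0855 Y23.7048
G1 X69.4753 Y22.6327
G1 X74.8651 Y23.7048
G1 X79.4343 Y26.7579
G1 X82.4874 Y31.3271
G1 X83.5595 Y36.7169
M5
G0 X0.0000 Y0.0000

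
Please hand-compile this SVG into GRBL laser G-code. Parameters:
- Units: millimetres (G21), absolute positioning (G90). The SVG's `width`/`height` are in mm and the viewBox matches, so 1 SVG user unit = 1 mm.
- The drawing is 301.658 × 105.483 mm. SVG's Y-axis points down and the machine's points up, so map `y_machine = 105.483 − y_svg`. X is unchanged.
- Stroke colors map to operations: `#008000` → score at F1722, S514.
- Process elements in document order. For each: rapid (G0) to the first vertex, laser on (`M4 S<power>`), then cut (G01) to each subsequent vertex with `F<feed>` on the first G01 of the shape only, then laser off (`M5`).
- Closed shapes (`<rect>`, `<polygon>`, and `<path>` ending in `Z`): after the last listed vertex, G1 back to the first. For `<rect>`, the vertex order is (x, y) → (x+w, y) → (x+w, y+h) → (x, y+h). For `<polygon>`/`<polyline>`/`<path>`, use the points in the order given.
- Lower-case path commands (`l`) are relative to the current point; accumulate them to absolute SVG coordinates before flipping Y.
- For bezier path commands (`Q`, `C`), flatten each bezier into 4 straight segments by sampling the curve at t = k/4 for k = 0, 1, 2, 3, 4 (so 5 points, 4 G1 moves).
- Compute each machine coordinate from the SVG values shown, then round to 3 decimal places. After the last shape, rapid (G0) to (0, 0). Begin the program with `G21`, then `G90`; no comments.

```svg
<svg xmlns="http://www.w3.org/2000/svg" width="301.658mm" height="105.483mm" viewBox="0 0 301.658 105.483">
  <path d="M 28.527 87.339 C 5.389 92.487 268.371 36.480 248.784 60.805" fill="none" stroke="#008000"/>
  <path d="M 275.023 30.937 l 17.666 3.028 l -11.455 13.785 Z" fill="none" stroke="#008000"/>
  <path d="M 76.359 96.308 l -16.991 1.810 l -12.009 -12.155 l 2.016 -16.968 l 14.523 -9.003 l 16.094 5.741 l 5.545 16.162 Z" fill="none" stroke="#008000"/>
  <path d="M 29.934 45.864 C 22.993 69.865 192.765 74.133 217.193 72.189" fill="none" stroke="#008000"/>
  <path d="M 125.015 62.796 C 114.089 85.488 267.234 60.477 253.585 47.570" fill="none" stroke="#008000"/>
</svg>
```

G21
G90
G0 X28.527 Y18.144
M4 S514
G01 X55.935 Y23.539 F1722
G01 X137.324 Y38.602
G01 X219.378 Y50.070
G01 X248.784 Y44.678
M5
G0 X275.023 Y74.546
M4 S514
G01 X292.689 Y71.518 F1722
G01 X281.234 Y57.733
G01 X275.023 Y74.546
M5
G0 X76.359 Y9.175
M4 S514
G01 X59.368 Y7.365 F1722
G01 X47.359 Y19.520
G01 X49.375 Y36.488
G01 X63.898 Y45.491
G01 X79.992 Y39.750
G01 X85.537 Y23.588
G01 X76.359 Y9.175
M5
G0 X29.934 Y59.619
M4 S514
G01 X52.830 Y45.107 F1722
G01 X111.800 Y36.727
G01 X176.652 Y33.212
G01 X217.193 Y33.294
M5
G0 X125.015 Y42.687
M4 S514
G01 X142.414 Y33.678 F1722
G01 X190.321 Y36.950
G01 X237.718 Y46.898
G01 X253.585 Y57.913
M5
G0 X0.000 Y0.000

Since the viewBox matches the mm dimensions, user units are millimetres directly. The only transform is the Y-flip y_m = 105.483 − y_svg.

Shape 1 is a cubic bezier drawn with `<path>`. Its stroke #008000 means score at S514, F1722. After flipping Y the toolpath is (28.527,18.144) → (55.935,23.539) → (137.324,38.602) → (219.378,50.070) → (248.784,44.678).

Shape 2 is a regular polygon drawn with `<path>`. Its stroke #008000 means score at S514, F1722. After flipping Y the toolpath is (275.023,74.546) → (292.689,71.518) → (281.234,57.733) → (275.023,74.546), returning to the start.

Shape 3 is a regular polygon drawn with `<path>`. Its stroke #008000 means score at S514, F1722. After flipping Y the toolpath is (76.359,9.175) → (59.368,7.365) → (47.359,19.520) → (49.375,36.488) → (63.898,45.491) → (79.992,39.750) → (85.537,23.588) → (76.359,9.175), returning to the start.

Shape 4 is a cubic bezier drawn with `<path>`. Its stroke #008000 means score at S514, F1722. After flipping Y the toolpath is (29.934,59.619) → (52.830,45.107) → (111.800,36.727) → (176.652,33.212) → (217.193,33.294).

Shape 5 is a cubic bezier drawn with `<path>`. Its stroke #008000 means score at S514, F1722. After flipping Y the toolpath is (125.015,42.687) → (142.414,33.678) → (190.321,36.950) → (237.718,46.898) → (253.585,57.913).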